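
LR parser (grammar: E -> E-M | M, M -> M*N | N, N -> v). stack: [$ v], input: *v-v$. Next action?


'v' on top is the handle for N -> v
Action: reduce (N -> v)


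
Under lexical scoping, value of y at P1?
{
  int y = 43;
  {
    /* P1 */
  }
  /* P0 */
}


P1's block does not declare y; resolves to the enclosing declaration at depth 0
y = 43


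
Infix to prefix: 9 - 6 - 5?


left-to-right (same/higher precedence on left): tree is (- (- 9 6) 5)
Prefix: - - 9 6 5


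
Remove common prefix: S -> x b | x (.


Common prefix: 'x'
Factored: S -> x S', S' -> b | (


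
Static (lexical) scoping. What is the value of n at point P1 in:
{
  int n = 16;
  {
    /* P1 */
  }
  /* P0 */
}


P1's block does not declare n; resolves to the enclosing declaration at depth 0
n = 16


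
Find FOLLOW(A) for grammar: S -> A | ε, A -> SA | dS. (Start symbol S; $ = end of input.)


$ ∈ FOLLOW(S). For each A -> αBβ: add FIRST(β)\{ε} to FOLLOW(B); if β nullable, add FOLLOW(A).
FOLLOW(A) = {$, d}


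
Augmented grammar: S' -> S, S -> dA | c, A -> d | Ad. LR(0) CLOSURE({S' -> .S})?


Start: S' -> .S
For each item with dot before a nonterminal B, add B -> .γ for every B-production
Closure: [S' -> .S, S -> .dA, S -> .c]


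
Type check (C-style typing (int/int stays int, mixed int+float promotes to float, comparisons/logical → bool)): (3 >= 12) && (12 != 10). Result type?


Operand types: bool && bool
Rule: logical operators take bool operands and yield bool
Result type: bool


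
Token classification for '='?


Pattern: operator symbol
Type: OPERATOR


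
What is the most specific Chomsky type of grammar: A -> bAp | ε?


Single nonterminal LHS, but b^n p^n is not regular
Classification: Type 2 (Context-Free)


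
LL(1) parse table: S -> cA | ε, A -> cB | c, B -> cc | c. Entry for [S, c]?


For [S, c]: 'c' ∈ FIRST(cA)
Entry: S -> cA


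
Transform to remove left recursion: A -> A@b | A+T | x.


Left-recursive alternatives: A@b, A+T; non-recursive: x
Introduce A': A -> xA', A' -> @bA' | +TA' | ε


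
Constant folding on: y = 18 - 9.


18 - 9 = 9 at compile time
Optimized: y = 9


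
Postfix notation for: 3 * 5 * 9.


Left to right (same or higher precedence on left)
Postfix: 3 5 * 9 *


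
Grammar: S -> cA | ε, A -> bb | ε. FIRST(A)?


Per alternative of A: FIRST(bb) = {b}; FIRST(ε) = {ε}
FIRST(A) = {b, ε}


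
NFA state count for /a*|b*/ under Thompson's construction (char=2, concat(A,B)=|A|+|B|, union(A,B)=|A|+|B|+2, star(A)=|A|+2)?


Syntax tree has 2 char leaf(s), 1 union(s), 2 star(s)
chars contribute 2×2 = 4; each union adds +2; each star adds +2
Total: 4 + 2 + 4 = 10 states


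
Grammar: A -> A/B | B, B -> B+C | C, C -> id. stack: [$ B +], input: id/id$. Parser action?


no handle; shift 'id'
Action: shift


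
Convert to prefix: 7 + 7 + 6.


left-to-right (same/higher precedence on left): tree is (+ (+ 7 7) 6)
Prefix: + + 7 7 6


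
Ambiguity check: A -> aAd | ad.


balanced a^n…d^n: each string has a unique parse
Unambiguous


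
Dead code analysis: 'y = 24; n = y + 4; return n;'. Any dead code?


y is read by n's definition; n is returned
No dead code


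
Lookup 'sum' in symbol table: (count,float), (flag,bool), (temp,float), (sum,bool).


Lookup 'sum' → type bool


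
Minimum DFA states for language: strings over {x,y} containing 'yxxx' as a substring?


KMP-style automaton: 4 progress states + 1 absorbing accept = 5
Minimal DFA: 5 states


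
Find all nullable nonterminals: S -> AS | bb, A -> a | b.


A nonterminal is nullable iff some alternative derives ε (directly, or every symbol in it is nullable)
Nullable: {}


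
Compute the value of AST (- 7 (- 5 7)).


Evaluate inner: (- 5 7) = -2
Evaluate root: (- 7 -2) = 9
Result: 9


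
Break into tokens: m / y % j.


Scan left to right, longest-match per lexeme
Tokens: ID(m), OP(/), ID(y), OP(%), ID(j)


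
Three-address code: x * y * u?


Break into single-operator statements:
t1 = x * y
t2 = t1 * u


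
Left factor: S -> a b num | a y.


Common prefix: 'a'
Factored: S -> a S', S' -> b num | y


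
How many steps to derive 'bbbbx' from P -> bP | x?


Derivation: P => bP => bbP => bbbP => bbbbP => bbbbx
Steps: 5


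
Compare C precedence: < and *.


'*' is multiplicative (level 10); '<' is relational (level 7)
Higher level binds tighter
'*' has higher precedence than '<'


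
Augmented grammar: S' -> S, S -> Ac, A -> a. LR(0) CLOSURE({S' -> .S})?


Start: S' -> .S
For each item with dot before a nonterminal B, add B -> .γ for every B-production
Closure: [S' -> .S, S -> .Ac, A -> .a]


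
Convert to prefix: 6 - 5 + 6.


left-to-right (same/higher precedence on left): tree is (+ (- 6 5) 6)
Prefix: + - 6 5 6


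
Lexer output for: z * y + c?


Scan left to right, longest-match per lexeme
Tokens: ID(z), OP(*), ID(y), OP(+), ID(c)


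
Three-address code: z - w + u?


Break into single-operator statements:
t1 = z - w
t2 = t1 + u


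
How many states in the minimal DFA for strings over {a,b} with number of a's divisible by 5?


Track (count of a) mod 5: states 0..4, accept at 0
Minimal DFA: 5 states


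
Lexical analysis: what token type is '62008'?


Pattern: digits only
Type: INTEGER_LITERAL


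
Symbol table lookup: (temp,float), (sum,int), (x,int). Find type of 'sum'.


Lookup 'sum' → type int


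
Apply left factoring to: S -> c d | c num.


Common prefix: 'c'
Factored: S -> c S', S' -> d | num


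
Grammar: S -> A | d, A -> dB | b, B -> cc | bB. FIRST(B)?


Per alternative of B: FIRST(cc) = {c}; FIRST(bB) = {b}
FIRST(B) = {b, c}


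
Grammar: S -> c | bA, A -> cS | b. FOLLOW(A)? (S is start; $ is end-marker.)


$ ∈ FOLLOW(S). For each A -> αBβ: add FIRST(β)\{ε} to FOLLOW(B); if β nullable, add FOLLOW(A).
FOLLOW(A) = {$}


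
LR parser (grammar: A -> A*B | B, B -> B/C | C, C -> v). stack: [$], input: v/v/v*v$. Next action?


no handle on stack; shift 'v'
Action: shift


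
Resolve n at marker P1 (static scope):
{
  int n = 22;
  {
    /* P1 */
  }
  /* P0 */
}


P1's block does not declare n; resolves to the enclosing declaration at depth 0
n = 22


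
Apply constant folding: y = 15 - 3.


15 - 3 = 12 at compile time
Optimized: y = 12


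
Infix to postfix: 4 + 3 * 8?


* has higher precedence, evaluate 3*8 first
Postfix: 4 3 8 * +


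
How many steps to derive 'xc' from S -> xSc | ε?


Derivation: S => xSc => xc
Steps: 2


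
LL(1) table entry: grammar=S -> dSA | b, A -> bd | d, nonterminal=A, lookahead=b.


For [A, b]: 'b' ∈ FIRST(bd)
Entry: A -> bd


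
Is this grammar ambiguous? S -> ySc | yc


balanced y^n…c^n: each string has a unique parse
Unambiguous


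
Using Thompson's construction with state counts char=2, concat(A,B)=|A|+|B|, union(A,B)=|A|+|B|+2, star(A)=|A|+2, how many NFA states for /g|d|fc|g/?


Syntax tree has 5 char leaf(s), 3 union(s), 0 star(s)
chars contribute 5×2 = 10; each union adds +2; each star adds +2
Total: 10 + 6 + 0 = 16 states


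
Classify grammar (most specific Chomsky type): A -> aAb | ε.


Single nonterminal LHS, but a^n b^n is not regular
Classification: Type 2 (Context-Free)


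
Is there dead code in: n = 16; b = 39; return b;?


n is assigned but never read
Dead: 'n = 16'


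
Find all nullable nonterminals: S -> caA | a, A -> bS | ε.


A nonterminal is nullable iff some alternative derives ε (directly, or every symbol in it is nullable)
Nullable: {A}


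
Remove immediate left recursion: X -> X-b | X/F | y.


Left-recursive alternatives: X-b, X/F; non-recursive: y
Introduce X': X -> yX', X' -> -bX' | /FX' | ε


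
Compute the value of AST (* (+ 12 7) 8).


Evaluate inner: (+ 12 7) = 19
Evaluate root: (* 19 8) = 152
Result: 152


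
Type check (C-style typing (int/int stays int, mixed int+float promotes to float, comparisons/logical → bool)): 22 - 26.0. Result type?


Operand types: int - float
Rule: mixed int/float promotes to float; int/int stays int
Result type: float


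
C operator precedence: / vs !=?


'/' is multiplicative (level 10); '!=' is equality (level 6)
Higher level binds tighter
'/' has higher precedence than '!='


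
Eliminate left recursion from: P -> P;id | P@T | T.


Left-recursive alternatives: P;id, P@T; non-recursive: T
Introduce P': P -> TP', P' -> ;idP' | @TP' | ε


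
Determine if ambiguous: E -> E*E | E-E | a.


'a*a-a' has two parse trees (no precedence encoded between * and -)
Ambiguous


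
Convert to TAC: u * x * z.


Break into single-operator statements:
t1 = u * x
t2 = t1 * z


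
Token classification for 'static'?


Pattern: reserved word
Type: KEYWORD


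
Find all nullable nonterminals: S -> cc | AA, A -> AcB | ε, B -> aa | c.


A nonterminal is nullable iff some alternative derives ε (directly, or every symbol in it is nullable)
Nullable: {A, S}


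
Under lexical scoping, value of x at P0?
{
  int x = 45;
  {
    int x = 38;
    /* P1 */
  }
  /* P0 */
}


x declared in the same block as P0
x = 45


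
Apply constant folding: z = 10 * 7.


10 * 7 = 70 at compile time
Optimized: z = 70


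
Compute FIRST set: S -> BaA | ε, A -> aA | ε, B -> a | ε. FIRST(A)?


Per alternative of A: FIRST(aA) = {a}; FIRST(ε) = {ε}
FIRST(A) = {a, ε}


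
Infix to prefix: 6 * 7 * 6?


left-to-right (same/higher precedence on left): tree is (* (* 6 7) 6)
Prefix: * * 6 7 6


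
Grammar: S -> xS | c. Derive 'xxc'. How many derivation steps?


Derivation: S => xS => xxS => xxc
Steps: 3


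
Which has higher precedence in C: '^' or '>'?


'>' is relational (level 7); '^' is bitwise XOR (level 4)
Higher level binds tighter
'>' has higher precedence than '^'


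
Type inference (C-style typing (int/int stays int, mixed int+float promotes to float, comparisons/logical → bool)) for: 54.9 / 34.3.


Operand types: float / float
Rule: mixed int/float promotes to float; int/int stays int
Result type: float


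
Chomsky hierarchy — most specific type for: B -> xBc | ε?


Single nonterminal LHS, but x^n c^n is not regular
Classification: Type 2 (Context-Free)


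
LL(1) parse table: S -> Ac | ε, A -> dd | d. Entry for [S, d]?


For [S, d]: 'd' ∈ FIRST(Ac)
Entry: S -> Ac


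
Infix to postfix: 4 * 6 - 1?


Left to right (same or higher precedence on left)
Postfix: 4 6 * 1 -


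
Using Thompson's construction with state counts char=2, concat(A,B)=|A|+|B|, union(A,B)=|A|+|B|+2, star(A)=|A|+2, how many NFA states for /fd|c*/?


Syntax tree has 3 char leaf(s), 1 union(s), 1 star(s)
chars contribute 3×2 = 6; each union adds +2; each star adds +2
Total: 6 + 2 + 2 = 10 states


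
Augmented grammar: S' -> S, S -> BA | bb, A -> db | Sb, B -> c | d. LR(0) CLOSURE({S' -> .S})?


Start: S' -> .S
For each item with dot before a nonterminal B, add B -> .γ for every B-production
Closure: [S' -> .S, S -> .BA, S -> .bb, B -> .c, B -> .d]


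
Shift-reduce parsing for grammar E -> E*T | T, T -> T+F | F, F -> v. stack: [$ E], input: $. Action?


start symbol E on stack, input exhausted
Action: accept


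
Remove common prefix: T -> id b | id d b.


Common prefix: 'id'
Factored: T -> id T', T' -> b | d b


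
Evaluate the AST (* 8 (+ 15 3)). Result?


Evaluate inner: (+ 15 3) = 18
Evaluate root: (* 8 18) = 144
Result: 144


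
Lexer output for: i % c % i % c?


Scan left to right, longest-match per lexeme
Tokens: ID(i), OP(%), ID(c), OP(%), ID(i), OP(%), ID(c)


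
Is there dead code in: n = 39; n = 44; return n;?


first assignment to n is overwritten before any read
Dead: 'n = 39'


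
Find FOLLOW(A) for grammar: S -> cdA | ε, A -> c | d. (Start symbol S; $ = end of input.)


$ ∈ FOLLOW(S). For each A -> αBβ: add FIRST(β)\{ε} to FOLLOW(B); if β nullable, add FOLLOW(A).
FOLLOW(A) = {$}


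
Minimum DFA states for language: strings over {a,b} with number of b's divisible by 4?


Track (count of b) mod 4: states 0..3, accept at 0
Minimal DFA: 4 states


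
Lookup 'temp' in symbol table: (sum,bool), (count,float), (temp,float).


Lookup 'temp' → type float


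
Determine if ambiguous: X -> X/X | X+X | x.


'x/x+x' has two parse trees (no precedence encoded between / and +)
Ambiguous


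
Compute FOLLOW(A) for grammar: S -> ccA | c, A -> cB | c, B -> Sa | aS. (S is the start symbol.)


$ ∈ FOLLOW(S). For each A -> αBβ: add FIRST(β)\{ε} to FOLLOW(B); if β nullable, add FOLLOW(A).
FOLLOW(A) = {$, a}


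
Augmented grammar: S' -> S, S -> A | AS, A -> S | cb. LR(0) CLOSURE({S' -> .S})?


Start: S' -> .S
For each item with dot before a nonterminal B, add B -> .γ for every B-production
Closure: [S' -> .S, S -> .A, S -> .AS, A -> .S, A -> .cb]


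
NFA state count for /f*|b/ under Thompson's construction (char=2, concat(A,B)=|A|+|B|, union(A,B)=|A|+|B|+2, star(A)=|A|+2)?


Syntax tree has 2 char leaf(s), 1 union(s), 1 star(s)
chars contribute 2×2 = 4; each union adds +2; each star adds +2
Total: 4 + 2 + 2 = 8 states


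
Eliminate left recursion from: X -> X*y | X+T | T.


Left-recursive alternatives: X*y, X+T; non-recursive: T
Introduce X': X -> TX', X' -> *yX' | +TX' | ε


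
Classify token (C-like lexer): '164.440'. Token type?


Pattern: digits with a decimal point
Type: FLOAT_LITERAL


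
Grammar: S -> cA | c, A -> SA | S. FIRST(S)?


Per alternative of S: FIRST(cA) = {c}; FIRST(c) = {c}
FIRST(S) = {c}


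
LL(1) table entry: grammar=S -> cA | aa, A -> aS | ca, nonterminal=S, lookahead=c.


For [S, c]: 'c' ∈ FIRST(cA)
Entry: S -> cA


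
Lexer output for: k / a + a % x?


Scan left to right, longest-match per lexeme
Tokens: ID(k), OP(/), ID(a), OP(+), ID(a), OP(%), ID(x)


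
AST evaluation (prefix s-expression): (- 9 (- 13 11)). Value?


Evaluate inner: (- 13 11) = 2
Evaluate root: (- 9 2) = 7
Result: 7


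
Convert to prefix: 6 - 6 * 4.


'*' binds tighter: tree is (- 6 (* 6 4))
Prefix: - 6 * 6 4


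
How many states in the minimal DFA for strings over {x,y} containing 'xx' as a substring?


KMP-style automaton: 2 progress states + 1 absorbing accept = 3
Minimal DFA: 3 states


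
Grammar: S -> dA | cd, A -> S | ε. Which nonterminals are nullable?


A nonterminal is nullable iff some alternative derives ε (directly, or every symbol in it is nullable)
Nullable: {A}


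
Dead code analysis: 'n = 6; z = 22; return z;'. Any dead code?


n is assigned but never read
Dead: 'n = 6'


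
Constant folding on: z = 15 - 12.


15 - 12 = 3 at compile time
Optimized: z = 3


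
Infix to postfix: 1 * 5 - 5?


Left to right (same or higher precedence on left)
Postfix: 1 5 * 5 -


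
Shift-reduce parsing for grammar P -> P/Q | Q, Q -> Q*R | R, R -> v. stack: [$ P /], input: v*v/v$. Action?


no handle ('P/' is not any RHS); shift 'v'
Action: shift


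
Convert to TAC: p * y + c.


Break into single-operator statements:
t1 = p * y
t2 = t1 + c


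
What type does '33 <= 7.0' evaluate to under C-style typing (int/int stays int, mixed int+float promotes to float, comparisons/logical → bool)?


Operand types: int <= float
Rule: comparison yields bool
Result type: bool


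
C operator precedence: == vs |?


'==' is equality (level 6); '|' is bitwise OR (level 3)
Higher level binds tighter
'==' has higher precedence than '|'


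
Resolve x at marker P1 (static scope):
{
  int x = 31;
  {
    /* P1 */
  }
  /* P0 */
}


P1's block does not declare x; resolves to the enclosing declaration at depth 0
x = 31


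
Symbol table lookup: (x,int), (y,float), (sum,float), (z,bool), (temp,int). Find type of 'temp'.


Lookup 'temp' → type int


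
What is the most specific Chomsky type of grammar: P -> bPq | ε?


Single nonterminal LHS, but b^n q^n is not regular
Classification: Type 2 (Context-Free)


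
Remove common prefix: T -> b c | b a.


Common prefix: 'b'
Factored: T -> b T', T' -> c | a


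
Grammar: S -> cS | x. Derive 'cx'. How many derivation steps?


Derivation: S => cS => cx
Steps: 2


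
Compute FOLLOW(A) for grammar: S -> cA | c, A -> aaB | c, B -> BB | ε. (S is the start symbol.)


$ ∈ FOLLOW(S). For each A -> αBβ: add FIRST(β)\{ε} to FOLLOW(B); if β nullable, add FOLLOW(A).
FOLLOW(A) = {$}


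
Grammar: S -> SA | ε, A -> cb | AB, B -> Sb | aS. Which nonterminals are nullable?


A nonterminal is nullable iff some alternative derives ε (directly, or every symbol in it is nullable)
Nullable: {S}


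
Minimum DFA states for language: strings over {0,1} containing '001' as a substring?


KMP-style automaton: 3 progress states + 1 absorbing accept = 4
Minimal DFA: 4 states


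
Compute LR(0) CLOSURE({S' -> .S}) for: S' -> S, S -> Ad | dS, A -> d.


Start: S' -> .S
For each item with dot before a nonterminal B, add B -> .γ for every B-production
Closure: [S' -> .S, S -> .Ad, S -> .dS, A -> .d]


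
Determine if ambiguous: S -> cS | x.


right-linear, alternatives start with distinct terminals 'c' vs 'x': unique leftmost derivation
Unambiguous


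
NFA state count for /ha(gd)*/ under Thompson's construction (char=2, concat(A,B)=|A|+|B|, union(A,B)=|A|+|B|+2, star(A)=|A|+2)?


Syntax tree has 4 char leaf(s), 0 union(s), 1 star(s)
chars contribute 4×2 = 8; each union adds +2; each star adds +2
Total: 8 + 0 + 2 = 10 states


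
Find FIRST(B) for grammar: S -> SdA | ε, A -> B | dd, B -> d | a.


Per alternative of B: FIRST(d) = {d}; FIRST(a) = {a}
FIRST(B) = {a, d}


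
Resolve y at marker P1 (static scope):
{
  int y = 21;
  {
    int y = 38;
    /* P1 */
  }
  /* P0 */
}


y declared in the same block as P1
y = 38


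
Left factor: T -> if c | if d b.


Common prefix: 'if'
Factored: T -> if T', T' -> c | d b


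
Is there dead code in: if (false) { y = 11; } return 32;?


condition is constant false, so the whole block is unreachable
Dead: 'if (false) { y = 11; }'


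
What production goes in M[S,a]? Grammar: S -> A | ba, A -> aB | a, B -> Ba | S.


For [S, a]: 'a' ∈ FIRST(A)
Entry: S -> A


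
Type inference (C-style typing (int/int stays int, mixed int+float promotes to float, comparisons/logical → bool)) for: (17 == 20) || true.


Operand types: bool || bool
Rule: logical operators take bool operands and yield bool
Result type: bool


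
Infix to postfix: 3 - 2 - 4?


Left to right (same or higher precedence on left)
Postfix: 3 2 - 4 -


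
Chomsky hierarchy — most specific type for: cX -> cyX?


LHS has context (more than one symbol) and |LHS| ≤ |RHS|
Classification: Type 1 (Context-Sensitive)


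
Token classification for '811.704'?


Pattern: digits with a decimal point
Type: FLOAT_LITERAL


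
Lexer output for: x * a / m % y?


Scan left to right, longest-match per lexeme
Tokens: ID(x), OP(*), ID(a), OP(/), ID(m), OP(%), ID(y)


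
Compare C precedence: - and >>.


'-' is additive (level 9); '>>' is shift (level 8)
Higher level binds tighter
'-' has higher precedence than '>>'


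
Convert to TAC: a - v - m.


Break into single-operator statements:
t1 = a - v
t2 = t1 - m


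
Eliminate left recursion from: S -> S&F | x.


Left-recursive alternatives: S&F; non-recursive: x
Introduce S': S -> xS', S' -> &FS' | ε


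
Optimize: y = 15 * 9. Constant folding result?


15 * 9 = 135 at compile time
Optimized: y = 135


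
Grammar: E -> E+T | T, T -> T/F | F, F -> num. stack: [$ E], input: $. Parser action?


start symbol E on stack, input exhausted
Action: accept


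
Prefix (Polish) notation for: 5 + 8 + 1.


left-to-right (same/higher precedence on left): tree is (+ (+ 5 8) 1)
Prefix: + + 5 8 1


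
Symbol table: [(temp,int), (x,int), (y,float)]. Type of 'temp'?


Lookup 'temp' → type int


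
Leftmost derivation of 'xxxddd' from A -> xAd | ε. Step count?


Derivation: A => xAd => xxAdd => xxxAddd => xxxddd
Steps: 4


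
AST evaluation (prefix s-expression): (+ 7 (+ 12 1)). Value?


Evaluate inner: (+ 12 1) = 13
Evaluate root: (+ 7 13) = 20
Result: 20


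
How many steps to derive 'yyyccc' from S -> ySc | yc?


Derivation: S => ySc => yyScc => yyyccc
Steps: 3


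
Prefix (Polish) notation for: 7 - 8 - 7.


left-to-right (same/higher precedence on left): tree is (- (- 7 8) 7)
Prefix: - - 7 8 7


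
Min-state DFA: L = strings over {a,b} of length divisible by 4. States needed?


Track length mod 4: states 0..3, accept at 0
Minimal DFA: 4 states


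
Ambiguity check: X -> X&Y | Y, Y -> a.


precedence layered via separate nonterminal Y: deterministic
Unambiguous


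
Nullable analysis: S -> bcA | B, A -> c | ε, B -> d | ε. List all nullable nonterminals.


A nonterminal is nullable iff some alternative derives ε (directly, or every symbol in it is nullable)
Nullable: {A, B, S}


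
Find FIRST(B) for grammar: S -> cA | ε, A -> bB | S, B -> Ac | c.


Per alternative of B: FIRST(Ac) = {b, c}; FIRST(c) = {c}
FIRST(B) = {b, c}


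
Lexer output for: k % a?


Scan left to right, longest-match per lexeme
Tokens: ID(k), OP(%), ID(a)


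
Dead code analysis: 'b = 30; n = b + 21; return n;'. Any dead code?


b is read by n's definition; n is returned
No dead code


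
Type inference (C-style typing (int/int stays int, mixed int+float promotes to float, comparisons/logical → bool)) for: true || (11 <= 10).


Operand types: bool || bool
Rule: logical operators take bool operands and yield bool
Result type: bool


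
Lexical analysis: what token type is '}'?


Pattern: delimiter/punctuation
Type: PUNCTUATION


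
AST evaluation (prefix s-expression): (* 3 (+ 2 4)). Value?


Evaluate inner: (+ 2 4) = 6
Evaluate root: (* 3 6) = 18
Result: 18


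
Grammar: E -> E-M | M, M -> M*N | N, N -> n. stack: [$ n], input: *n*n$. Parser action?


'n' on top is the handle for N -> n
Action: reduce (N -> n)


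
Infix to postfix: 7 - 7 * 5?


* has higher precedence, evaluate 7*5 first
Postfix: 7 7 5 * -


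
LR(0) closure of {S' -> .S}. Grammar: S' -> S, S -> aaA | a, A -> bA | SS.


Start: S' -> .S
For each item with dot before a nonterminal B, add B -> .γ for every B-production
Closure: [S' -> .S, S -> .aaA, S -> .a]


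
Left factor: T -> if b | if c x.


Common prefix: 'if'
Factored: T -> if T', T' -> b | c x


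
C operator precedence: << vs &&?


'<<' is shift (level 8); '&&' is logical AND (level 2)
Higher level binds tighter
'<<' has higher precedence than '&&'


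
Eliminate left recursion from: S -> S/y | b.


Left-recursive alternatives: S/y; non-recursive: b
Introduce S': S -> bS', S' -> /yS' | ε


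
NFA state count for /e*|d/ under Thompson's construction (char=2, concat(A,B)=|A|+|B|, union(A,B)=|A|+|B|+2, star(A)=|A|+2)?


Syntax tree has 2 char leaf(s), 1 union(s), 1 star(s)
chars contribute 2×2 = 4; each union adds +2; each star adds +2
Total: 4 + 2 + 2 = 8 states


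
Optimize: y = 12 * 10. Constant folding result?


12 * 10 = 120 at compile time
Optimized: y = 120


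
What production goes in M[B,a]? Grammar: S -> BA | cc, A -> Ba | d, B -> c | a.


For [B, a]: 'a' ∈ FIRST(a)
Entry: B -> a


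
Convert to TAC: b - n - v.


Break into single-operator statements:
t1 = b - n
t2 = t1 - v


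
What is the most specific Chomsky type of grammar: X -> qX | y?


Right-linear: every RHS is a terminal or a terminal followed by one nonterminal
Classification: Type 3 (Regular)


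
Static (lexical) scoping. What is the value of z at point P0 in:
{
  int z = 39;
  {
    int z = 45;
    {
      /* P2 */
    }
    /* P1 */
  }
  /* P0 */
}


z declared in the same block as P0
z = 39


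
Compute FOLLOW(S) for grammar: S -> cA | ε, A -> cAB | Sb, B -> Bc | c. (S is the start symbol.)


$ ∈ FOLLOW(S). For each A -> αBβ: add FIRST(β)\{ε} to FOLLOW(B); if β nullable, add FOLLOW(A).
FOLLOW(S) = {$, b}


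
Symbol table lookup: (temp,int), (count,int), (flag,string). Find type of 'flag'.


Lookup 'flag' → type string


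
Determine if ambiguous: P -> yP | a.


right-linear, alternatives start with distinct terminals 'y' vs 'a': unique leftmost derivation
Unambiguous


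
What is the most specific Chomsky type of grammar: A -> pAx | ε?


Single nonterminal LHS, but p^n x^n is not regular
Classification: Type 2 (Context-Free)


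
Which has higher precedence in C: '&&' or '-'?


'-' is additive (level 9); '&&' is logical AND (level 2)
Higher level binds tighter
'-' has higher precedence than '&&'


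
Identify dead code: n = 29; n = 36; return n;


first assignment to n is overwritten before any read
Dead: 'n = 29'


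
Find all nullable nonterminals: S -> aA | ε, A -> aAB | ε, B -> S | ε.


A nonterminal is nullable iff some alternative derives ε (directly, or every symbol in it is nullable)
Nullable: {A, B, S}


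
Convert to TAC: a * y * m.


Break into single-operator statements:
t1 = a * y
t2 = t1 * m


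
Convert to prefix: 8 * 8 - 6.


left-to-right (same/higher precedence on left): tree is (- (* 8 8) 6)
Prefix: - * 8 8 6


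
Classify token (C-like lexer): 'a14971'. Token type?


Pattern: letter/underscore followed by alphanumerics, not a keyword
Type: IDENTIFIER


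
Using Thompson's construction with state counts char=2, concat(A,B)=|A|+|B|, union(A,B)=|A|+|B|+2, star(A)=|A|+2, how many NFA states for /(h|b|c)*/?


Syntax tree has 3 char leaf(s), 2 union(s), 1 star(s)
chars contribute 3×2 = 6; each union adds +2; each star adds +2
Total: 6 + 4 + 2 = 12 states


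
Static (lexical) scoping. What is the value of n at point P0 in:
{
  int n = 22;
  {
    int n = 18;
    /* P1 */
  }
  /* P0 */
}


n declared in the same block as P0
n = 22


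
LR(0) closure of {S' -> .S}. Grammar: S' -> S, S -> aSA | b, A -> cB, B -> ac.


Start: S' -> .S
For each item with dot before a nonterminal B, add B -> .γ for every B-production
Closure: [S' -> .S, S -> .aSA, S -> .b]


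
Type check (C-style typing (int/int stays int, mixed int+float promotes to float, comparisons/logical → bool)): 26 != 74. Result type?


Operand types: int != int
Rule: comparison yields bool
Result type: bool


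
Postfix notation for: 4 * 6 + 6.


Left to right (same or higher precedence on left)
Postfix: 4 6 * 6 +


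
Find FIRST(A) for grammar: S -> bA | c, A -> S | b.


Per alternative of A: FIRST(S) = {b, c}; FIRST(b) = {b}
FIRST(A) = {b, c}


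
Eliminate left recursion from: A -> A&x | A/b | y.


Left-recursive alternatives: A&x, A/b; non-recursive: y
Introduce A': A -> yA', A' -> &xA' | /bA' | ε


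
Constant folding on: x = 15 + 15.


15 + 15 = 30 at compile time
Optimized: x = 30


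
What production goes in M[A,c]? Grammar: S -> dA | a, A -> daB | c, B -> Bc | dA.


For [A, c]: 'c' ∈ FIRST(c)
Entry: A -> c


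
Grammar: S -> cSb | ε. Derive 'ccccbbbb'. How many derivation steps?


Derivation: S => cSb => ccSbb => cccSbbb => ccccSbbbb => ccccbbbb
Steps: 5


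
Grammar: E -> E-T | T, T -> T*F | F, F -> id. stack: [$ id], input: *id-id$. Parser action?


'id' on top is the handle for F -> id
Action: reduce (F -> id)


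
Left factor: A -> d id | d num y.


Common prefix: 'd'
Factored: A -> d A', A' -> id | num y


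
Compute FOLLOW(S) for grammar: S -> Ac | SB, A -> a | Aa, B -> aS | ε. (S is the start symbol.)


$ ∈ FOLLOW(S). For each A -> αBβ: add FIRST(β)\{ε} to FOLLOW(B); if β nullable, add FOLLOW(A).
FOLLOW(S) = {$, a}


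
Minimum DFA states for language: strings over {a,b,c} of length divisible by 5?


Track length mod 5: states 0..4, accept at 0
Minimal DFA: 5 states


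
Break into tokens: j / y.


Scan left to right, longest-match per lexeme
Tokens: ID(j), OP(/), ID(y)


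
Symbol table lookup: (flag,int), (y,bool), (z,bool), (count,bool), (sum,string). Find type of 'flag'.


Lookup 'flag' → type int


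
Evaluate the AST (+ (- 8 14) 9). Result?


Evaluate inner: (- 8 14) = -6
Evaluate root: (+ -6 9) = 3
Result: 3


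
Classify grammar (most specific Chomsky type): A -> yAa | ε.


Single nonterminal LHS, but y^n a^n is not regular
Classification: Type 2 (Context-Free)


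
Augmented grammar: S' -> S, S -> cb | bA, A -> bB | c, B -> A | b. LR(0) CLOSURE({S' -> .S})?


Start: S' -> .S
For each item with dot before a nonterminal B, add B -> .γ for every B-production
Closure: [S' -> .S, S -> .cb, S -> .bA]


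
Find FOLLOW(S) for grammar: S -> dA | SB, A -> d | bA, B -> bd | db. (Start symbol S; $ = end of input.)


$ ∈ FOLLOW(S). For each A -> αBβ: add FIRST(β)\{ε} to FOLLOW(B); if β nullable, add FOLLOW(A).
FOLLOW(S) = {$, b, d}


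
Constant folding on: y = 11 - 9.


11 - 9 = 2 at compile time
Optimized: y = 2


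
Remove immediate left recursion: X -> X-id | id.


Left-recursive alternatives: X-id; non-recursive: id
Introduce X': X -> idX', X' -> -idX' | ε


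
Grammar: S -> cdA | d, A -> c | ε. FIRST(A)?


Per alternative of A: FIRST(c) = {c}; FIRST(ε) = {ε}
FIRST(A) = {c, ε}


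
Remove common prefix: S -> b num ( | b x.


Common prefix: 'b'
Factored: S -> b S', S' -> num ( | x


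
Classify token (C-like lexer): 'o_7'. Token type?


Pattern: letter/underscore followed by alphanumerics, not a keyword
Type: IDENTIFIER


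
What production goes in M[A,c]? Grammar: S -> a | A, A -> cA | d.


For [A, c]: 'c' ∈ FIRST(cA)
Entry: A -> cA


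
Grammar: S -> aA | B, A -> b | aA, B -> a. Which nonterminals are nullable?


A nonterminal is nullable iff some alternative derives ε (directly, or every symbol in it is nullable)
Nullable: {}


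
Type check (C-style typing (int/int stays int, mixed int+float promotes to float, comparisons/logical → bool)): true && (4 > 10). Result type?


Operand types: bool && bool
Rule: logical operators take bool operands and yield bool
Result type: bool


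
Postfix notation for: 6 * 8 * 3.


Left to right (same or higher precedence on left)
Postfix: 6 8 * 3 *


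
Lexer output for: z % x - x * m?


Scan left to right, longest-match per lexeme
Tokens: ID(z), OP(%), ID(x), OP(-), ID(x), OP(*), ID(m)


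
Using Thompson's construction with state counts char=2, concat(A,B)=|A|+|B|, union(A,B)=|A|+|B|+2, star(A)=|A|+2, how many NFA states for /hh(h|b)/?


Syntax tree has 4 char leaf(s), 1 union(s), 0 star(s)
chars contribute 4×2 = 8; each union adds +2; each star adds +2
Total: 8 + 2 + 0 = 10 states


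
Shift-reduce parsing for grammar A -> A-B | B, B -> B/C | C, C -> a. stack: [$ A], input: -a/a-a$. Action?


shift '-' to continue A -> A-B
Action: shift


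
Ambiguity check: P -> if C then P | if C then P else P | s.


dangling else: 'if C then if C then s else s' parses two ways
Ambiguous


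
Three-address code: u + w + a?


Break into single-operator statements:
t1 = u + w
t2 = t1 + a


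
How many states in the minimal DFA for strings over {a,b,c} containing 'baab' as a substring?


KMP-style automaton: 4 progress states + 1 absorbing accept = 5
Minimal DFA: 5 states


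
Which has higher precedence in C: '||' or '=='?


'==' is equality (level 6); '||' is logical OR (level 1)
Higher level binds tighter
'==' has higher precedence than '||'


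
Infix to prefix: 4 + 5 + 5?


left-to-right (same/higher precedence on left): tree is (+ (+ 4 5) 5)
Prefix: + + 4 5 5


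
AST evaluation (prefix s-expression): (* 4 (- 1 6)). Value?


Evaluate inner: (- 1 6) = -5
Evaluate root: (* 4 -5) = -20
Result: -20


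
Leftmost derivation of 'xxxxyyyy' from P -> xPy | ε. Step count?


Derivation: P => xPy => xxPyy => xxxPyyy => xxxxPyyyy => xxxxyyyy
Steps: 5


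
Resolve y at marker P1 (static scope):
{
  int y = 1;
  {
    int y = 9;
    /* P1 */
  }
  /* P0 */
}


y declared in the same block as P1
y = 9


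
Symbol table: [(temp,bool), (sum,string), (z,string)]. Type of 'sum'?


Lookup 'sum' → type string


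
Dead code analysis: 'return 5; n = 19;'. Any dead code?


statement follows a return and is unreachable
Dead: 'n = 19'


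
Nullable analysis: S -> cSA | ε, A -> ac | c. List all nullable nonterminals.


A nonterminal is nullable iff some alternative derives ε (directly, or every symbol in it is nullable)
Nullable: {S}


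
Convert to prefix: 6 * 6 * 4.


left-to-right (same/higher precedence on left): tree is (* (* 6 6) 4)
Prefix: * * 6 6 4


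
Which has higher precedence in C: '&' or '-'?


'-' is additive (level 9); '&' is bitwise AND (level 5)
Higher level binds tighter
'-' has higher precedence than '&'


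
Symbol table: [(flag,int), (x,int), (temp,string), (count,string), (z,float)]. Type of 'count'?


Lookup 'count' → type string


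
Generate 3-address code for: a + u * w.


Break into single-operator statements:
t1 = u * w
t2 = a + t1


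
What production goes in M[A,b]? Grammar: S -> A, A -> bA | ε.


For [A, b]: 'b' ∈ FIRST(bA)
Entry: A -> bA


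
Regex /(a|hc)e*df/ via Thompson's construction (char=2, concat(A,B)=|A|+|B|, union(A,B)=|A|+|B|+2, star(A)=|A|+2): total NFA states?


Syntax tree has 6 char leaf(s), 1 union(s), 1 star(s)
chars contribute 6×2 = 12; each union adds +2; each star adds +2
Total: 12 + 2 + 2 = 16 states


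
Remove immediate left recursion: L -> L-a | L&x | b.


Left-recursive alternatives: L-a, L&x; non-recursive: b
Introduce L': L -> bL', L' -> -aL' | &xL' | ε


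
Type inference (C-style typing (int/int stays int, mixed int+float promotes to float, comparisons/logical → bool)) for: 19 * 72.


Operand types: int * int
Rule: mixed int/float promotes to float; int/int stays int
Result type: int


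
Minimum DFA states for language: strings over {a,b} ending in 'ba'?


Track the longest suffix of input matching a prefix of 'ba': 3 classes (prefixes of length 0..2)
Minimal DFA: 3 states


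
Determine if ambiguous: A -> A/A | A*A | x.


'x/x*x' has two parse trees (no precedence encoded between / and *)
Ambiguous


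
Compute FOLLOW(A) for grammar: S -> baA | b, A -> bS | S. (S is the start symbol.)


$ ∈ FOLLOW(S). For each A -> αBβ: add FIRST(β)\{ε} to FOLLOW(B); if β nullable, add FOLLOW(A).
FOLLOW(A) = {$}


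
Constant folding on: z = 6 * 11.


6 * 11 = 66 at compile time
Optimized: z = 66


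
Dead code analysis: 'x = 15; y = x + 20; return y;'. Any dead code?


x is read by y's definition; y is returned
No dead code


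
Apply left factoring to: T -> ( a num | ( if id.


Common prefix: '('
Factored: T -> ( T', T' -> a num | if id


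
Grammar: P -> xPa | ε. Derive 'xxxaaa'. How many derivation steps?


Derivation: P => xPa => xxPaa => xxxPaaa => xxxaaa
Steps: 4


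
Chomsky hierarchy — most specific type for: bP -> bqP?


LHS has context (more than one symbol) and |LHS| ≤ |RHS|
Classification: Type 1 (Context-Sensitive)


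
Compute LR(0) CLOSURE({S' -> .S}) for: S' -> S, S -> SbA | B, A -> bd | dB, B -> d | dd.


Start: S' -> .S
For each item with dot before a nonterminal B, add B -> .γ for every B-production
Closure: [S' -> .S, S -> .SbA, S -> .B, B -> .d, B -> .dd]


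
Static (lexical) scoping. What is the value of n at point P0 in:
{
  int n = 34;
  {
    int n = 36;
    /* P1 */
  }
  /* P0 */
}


n declared in the same block as P0
n = 34


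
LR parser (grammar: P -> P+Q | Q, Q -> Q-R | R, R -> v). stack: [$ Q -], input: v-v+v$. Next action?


no handle; shift 'v'
Action: shift


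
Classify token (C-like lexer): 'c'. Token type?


Pattern: letter/underscore followed by alphanumerics, not a keyword
Type: IDENTIFIER


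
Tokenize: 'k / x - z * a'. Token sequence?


Scan left to right, longest-match per lexeme
Tokens: ID(k), OP(/), ID(x), OP(-), ID(z), OP(*), ID(a)


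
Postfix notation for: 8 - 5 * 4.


* has higher precedence, evaluate 5*4 first
Postfix: 8 5 4 * -


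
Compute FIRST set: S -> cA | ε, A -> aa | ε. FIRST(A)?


Per alternative of A: FIRST(aa) = {a}; FIRST(ε) = {ε}
FIRST(A) = {a, ε}


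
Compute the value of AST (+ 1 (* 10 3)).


Evaluate inner: (* 10 3) = 30
Evaluate root: (+ 1 30) = 31
Result: 31


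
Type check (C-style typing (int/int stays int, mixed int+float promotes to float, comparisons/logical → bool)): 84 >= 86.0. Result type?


Operand types: int >= float
Rule: comparison yields bool
Result type: bool


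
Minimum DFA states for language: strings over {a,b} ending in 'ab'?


Track the longest suffix of input matching a prefix of 'ab': 3 classes (prefixes of length 0..2)
Minimal DFA: 3 states


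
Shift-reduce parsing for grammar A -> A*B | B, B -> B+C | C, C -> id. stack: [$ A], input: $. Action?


start symbol A on stack, input exhausted
Action: accept


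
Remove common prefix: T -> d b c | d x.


Common prefix: 'd'
Factored: T -> d T', T' -> b c | x


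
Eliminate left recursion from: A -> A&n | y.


Left-recursive alternatives: A&n; non-recursive: y
Introduce A': A -> yA', A' -> &nA' | ε


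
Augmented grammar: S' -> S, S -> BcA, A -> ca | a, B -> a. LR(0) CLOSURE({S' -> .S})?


Start: S' -> .S
For each item with dot before a nonterminal B, add B -> .γ for every B-production
Closure: [S' -> .S, S -> .BcA, B -> .a]


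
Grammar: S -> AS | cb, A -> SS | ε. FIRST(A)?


Per alternative of A: FIRST(SS) = {c}; FIRST(ε) = {ε}
FIRST(A) = {c, ε}


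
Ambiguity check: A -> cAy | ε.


balanced c^n…y^n: each string has a unique parse
Unambiguous


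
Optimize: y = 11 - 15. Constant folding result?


11 - 15 = -4 at compile time
Optimized: y = -4


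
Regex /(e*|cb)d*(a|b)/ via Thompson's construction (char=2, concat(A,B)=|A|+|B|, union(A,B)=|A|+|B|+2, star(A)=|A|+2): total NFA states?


Syntax tree has 6 char leaf(s), 2 union(s), 2 star(s)
chars contribute 6×2 = 12; each union adds +2; each star adds +2
Total: 12 + 4 + 4 = 20 states


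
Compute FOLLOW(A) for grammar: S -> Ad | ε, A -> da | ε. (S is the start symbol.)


$ ∈ FOLLOW(S). For each A -> αBβ: add FIRST(β)\{ε} to FOLLOW(B); if β nullable, add FOLLOW(A).
FOLLOW(A) = {d}


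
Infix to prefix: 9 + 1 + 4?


left-to-right (same/higher precedence on left): tree is (+ (+ 9 1) 4)
Prefix: + + 9 1 4


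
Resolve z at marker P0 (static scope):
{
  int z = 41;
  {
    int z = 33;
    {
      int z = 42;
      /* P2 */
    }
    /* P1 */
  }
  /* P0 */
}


z declared in the same block as P0
z = 41


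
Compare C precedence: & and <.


'<' is relational (level 7); '&' is bitwise AND (level 5)
Higher level binds tighter
'<' has higher precedence than '&'


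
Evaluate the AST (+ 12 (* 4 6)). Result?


Evaluate inner: (* 4 6) = 24
Evaluate root: (+ 12 24) = 36
Result: 36


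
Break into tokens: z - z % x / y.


Scan left to right, longest-match per lexeme
Tokens: ID(z), OP(-), ID(z), OP(%), ID(x), OP(/), ID(y)


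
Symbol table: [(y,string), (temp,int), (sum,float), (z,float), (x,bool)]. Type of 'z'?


Lookup 'z' → type float
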